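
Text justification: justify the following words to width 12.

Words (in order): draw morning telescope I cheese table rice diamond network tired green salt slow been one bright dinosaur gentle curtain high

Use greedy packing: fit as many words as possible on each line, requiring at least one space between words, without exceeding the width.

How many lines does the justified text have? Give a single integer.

Line 1: ['draw', 'morning'] (min_width=12, slack=0)
Line 2: ['telescope', 'I'] (min_width=11, slack=1)
Line 3: ['cheese', 'table'] (min_width=12, slack=0)
Line 4: ['rice', 'diamond'] (min_width=12, slack=0)
Line 5: ['network'] (min_width=7, slack=5)
Line 6: ['tired', 'green'] (min_width=11, slack=1)
Line 7: ['salt', 'slow'] (min_width=9, slack=3)
Line 8: ['been', 'one'] (min_width=8, slack=4)
Line 9: ['bright'] (min_width=6, slack=6)
Line 10: ['dinosaur'] (min_width=8, slack=4)
Line 11: ['gentle'] (min_width=6, slack=6)
Line 12: ['curtain', 'high'] (min_width=12, slack=0)
Total lines: 12

Answer: 12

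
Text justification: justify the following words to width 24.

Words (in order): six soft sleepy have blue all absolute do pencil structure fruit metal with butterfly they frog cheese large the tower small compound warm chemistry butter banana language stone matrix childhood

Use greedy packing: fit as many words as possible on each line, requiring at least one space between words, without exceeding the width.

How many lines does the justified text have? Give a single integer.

Answer: 9

Derivation:
Line 1: ['six', 'soft', 'sleepy', 'have'] (min_width=20, slack=4)
Line 2: ['blue', 'all', 'absolute', 'do'] (min_width=20, slack=4)
Line 3: ['pencil', 'structure', 'fruit'] (min_width=22, slack=2)
Line 4: ['metal', 'with', 'butterfly'] (min_width=20, slack=4)
Line 5: ['they', 'frog', 'cheese', 'large'] (min_width=22, slack=2)
Line 6: ['the', 'tower', 'small', 'compound'] (min_width=24, slack=0)
Line 7: ['warm', 'chemistry', 'butter'] (min_width=21, slack=3)
Line 8: ['banana', 'language', 'stone'] (min_width=21, slack=3)
Line 9: ['matrix', 'childhood'] (min_width=16, slack=8)
Total lines: 9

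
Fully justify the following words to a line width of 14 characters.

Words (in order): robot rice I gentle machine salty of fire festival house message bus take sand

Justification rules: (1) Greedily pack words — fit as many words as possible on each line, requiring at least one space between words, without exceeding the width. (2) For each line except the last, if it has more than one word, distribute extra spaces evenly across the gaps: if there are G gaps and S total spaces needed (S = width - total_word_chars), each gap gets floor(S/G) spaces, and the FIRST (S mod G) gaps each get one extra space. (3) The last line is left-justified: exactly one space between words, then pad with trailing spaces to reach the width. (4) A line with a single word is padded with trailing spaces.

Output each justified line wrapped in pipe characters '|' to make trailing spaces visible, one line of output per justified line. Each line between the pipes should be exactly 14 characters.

Answer: |robot  rice  I|
|gentle machine|
|salty  of fire|
|festival house|
|message    bus|
|take sand     |

Derivation:
Line 1: ['robot', 'rice', 'I'] (min_width=12, slack=2)
Line 2: ['gentle', 'machine'] (min_width=14, slack=0)
Line 3: ['salty', 'of', 'fire'] (min_width=13, slack=1)
Line 4: ['festival', 'house'] (min_width=14, slack=0)
Line 5: ['message', 'bus'] (min_width=11, slack=3)
Line 6: ['take', 'sand'] (min_width=9, slack=5)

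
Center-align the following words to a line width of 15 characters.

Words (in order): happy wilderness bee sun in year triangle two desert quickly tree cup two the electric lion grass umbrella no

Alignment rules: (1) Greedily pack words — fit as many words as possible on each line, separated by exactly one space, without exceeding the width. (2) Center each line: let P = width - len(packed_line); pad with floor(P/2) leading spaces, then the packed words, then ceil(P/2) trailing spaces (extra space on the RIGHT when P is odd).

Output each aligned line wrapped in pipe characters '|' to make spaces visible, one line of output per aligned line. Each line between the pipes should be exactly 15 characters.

Answer: |     happy     |
|wilderness bee |
|  sun in year  |
| triangle two  |
|desert quickly |
| tree cup two  |
| the electric  |
|  lion grass   |
|  umbrella no  |

Derivation:
Line 1: ['happy'] (min_width=5, slack=10)
Line 2: ['wilderness', 'bee'] (min_width=14, slack=1)
Line 3: ['sun', 'in', 'year'] (min_width=11, slack=4)
Line 4: ['triangle', 'two'] (min_width=12, slack=3)
Line 5: ['desert', 'quickly'] (min_width=14, slack=1)
Line 6: ['tree', 'cup', 'two'] (min_width=12, slack=3)
Line 7: ['the', 'electric'] (min_width=12, slack=3)
Line 8: ['lion', 'grass'] (min_width=10, slack=5)
Line 9: ['umbrella', 'no'] (min_width=11, slack=4)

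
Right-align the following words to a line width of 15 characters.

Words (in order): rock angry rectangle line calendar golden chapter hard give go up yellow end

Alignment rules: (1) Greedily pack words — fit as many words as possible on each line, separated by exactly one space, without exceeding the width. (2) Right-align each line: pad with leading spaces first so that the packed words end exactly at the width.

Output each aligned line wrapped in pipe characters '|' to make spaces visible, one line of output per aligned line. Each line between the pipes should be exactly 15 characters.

Line 1: ['rock', 'angry'] (min_width=10, slack=5)
Line 2: ['rectangle', 'line'] (min_width=14, slack=1)
Line 3: ['calendar', 'golden'] (min_width=15, slack=0)
Line 4: ['chapter', 'hard'] (min_width=12, slack=3)
Line 5: ['give', 'go', 'up'] (min_width=10, slack=5)
Line 6: ['yellow', 'end'] (min_width=10, slack=5)

Answer: |     rock angry|
| rectangle line|
|calendar golden|
|   chapter hard|
|     give go up|
|     yellow end|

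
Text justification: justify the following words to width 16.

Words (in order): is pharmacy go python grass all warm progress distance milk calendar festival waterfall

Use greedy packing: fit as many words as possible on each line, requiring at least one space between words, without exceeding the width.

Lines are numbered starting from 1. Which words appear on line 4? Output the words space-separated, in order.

Line 1: ['is', 'pharmacy', 'go'] (min_width=14, slack=2)
Line 2: ['python', 'grass', 'all'] (min_width=16, slack=0)
Line 3: ['warm', 'progress'] (min_width=13, slack=3)
Line 4: ['distance', 'milk'] (min_width=13, slack=3)
Line 5: ['calendar'] (min_width=8, slack=8)
Line 6: ['festival'] (min_width=8, slack=8)
Line 7: ['waterfall'] (min_width=9, slack=7)

Answer: distance milk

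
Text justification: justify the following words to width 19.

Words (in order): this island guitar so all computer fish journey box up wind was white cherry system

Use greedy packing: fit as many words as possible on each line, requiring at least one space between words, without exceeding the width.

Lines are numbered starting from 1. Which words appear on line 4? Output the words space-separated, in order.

Answer: wind was white

Derivation:
Line 1: ['this', 'island', 'guitar'] (min_width=18, slack=1)
Line 2: ['so', 'all', 'computer'] (min_width=15, slack=4)
Line 3: ['fish', 'journey', 'box', 'up'] (min_width=19, slack=0)
Line 4: ['wind', 'was', 'white'] (min_width=14, slack=5)
Line 5: ['cherry', 'system'] (min_width=13, slack=6)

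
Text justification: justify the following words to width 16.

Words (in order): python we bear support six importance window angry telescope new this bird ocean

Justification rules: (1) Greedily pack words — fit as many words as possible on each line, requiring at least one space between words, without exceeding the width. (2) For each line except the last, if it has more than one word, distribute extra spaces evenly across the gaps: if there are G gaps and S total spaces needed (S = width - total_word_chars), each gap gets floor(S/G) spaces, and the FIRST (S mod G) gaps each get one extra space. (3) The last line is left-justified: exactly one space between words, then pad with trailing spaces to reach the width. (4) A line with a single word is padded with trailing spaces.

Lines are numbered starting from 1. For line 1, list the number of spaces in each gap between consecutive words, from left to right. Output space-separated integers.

Line 1: ['python', 'we', 'bear'] (min_width=14, slack=2)
Line 2: ['support', 'six'] (min_width=11, slack=5)
Line 3: ['importance'] (min_width=10, slack=6)
Line 4: ['window', 'angry'] (min_width=12, slack=4)
Line 5: ['telescope', 'new'] (min_width=13, slack=3)
Line 6: ['this', 'bird', 'ocean'] (min_width=15, slack=1)

Answer: 2 2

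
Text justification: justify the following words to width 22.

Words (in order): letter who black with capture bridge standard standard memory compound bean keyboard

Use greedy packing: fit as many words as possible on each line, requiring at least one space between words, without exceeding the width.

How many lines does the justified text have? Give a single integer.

Answer: 5

Derivation:
Line 1: ['letter', 'who', 'black', 'with'] (min_width=21, slack=1)
Line 2: ['capture', 'bridge'] (min_width=14, slack=8)
Line 3: ['standard', 'standard'] (min_width=17, slack=5)
Line 4: ['memory', 'compound', 'bean'] (min_width=20, slack=2)
Line 5: ['keyboard'] (min_width=8, slack=14)
Total lines: 5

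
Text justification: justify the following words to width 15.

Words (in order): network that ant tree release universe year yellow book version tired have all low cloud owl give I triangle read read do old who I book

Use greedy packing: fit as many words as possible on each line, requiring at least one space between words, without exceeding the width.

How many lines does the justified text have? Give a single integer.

Line 1: ['network', 'that'] (min_width=12, slack=3)
Line 2: ['ant', 'tree'] (min_width=8, slack=7)
Line 3: ['release'] (min_width=7, slack=8)
Line 4: ['universe', 'year'] (min_width=13, slack=2)
Line 5: ['yellow', 'book'] (min_width=11, slack=4)
Line 6: ['version', 'tired'] (min_width=13, slack=2)
Line 7: ['have', 'all', 'low'] (min_width=12, slack=3)
Line 8: ['cloud', 'owl', 'give'] (min_width=14, slack=1)
Line 9: ['I', 'triangle', 'read'] (min_width=15, slack=0)
Line 10: ['read', 'do', 'old', 'who'] (min_width=15, slack=0)
Line 11: ['I', 'book'] (min_width=6, slack=9)
Total lines: 11

Answer: 11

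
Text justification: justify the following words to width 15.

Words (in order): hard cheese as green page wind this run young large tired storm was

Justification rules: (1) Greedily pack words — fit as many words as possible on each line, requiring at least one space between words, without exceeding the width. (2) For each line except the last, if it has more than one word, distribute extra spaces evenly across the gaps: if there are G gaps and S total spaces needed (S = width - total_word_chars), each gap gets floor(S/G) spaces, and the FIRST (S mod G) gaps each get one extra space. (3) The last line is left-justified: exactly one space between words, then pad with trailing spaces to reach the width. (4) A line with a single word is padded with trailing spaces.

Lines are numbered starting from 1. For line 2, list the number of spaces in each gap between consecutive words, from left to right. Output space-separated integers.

Answer: 1 1

Derivation:
Line 1: ['hard', 'cheese', 'as'] (min_width=14, slack=1)
Line 2: ['green', 'page', 'wind'] (min_width=15, slack=0)
Line 3: ['this', 'run', 'young'] (min_width=14, slack=1)
Line 4: ['large', 'tired'] (min_width=11, slack=4)
Line 5: ['storm', 'was'] (min_width=9, slack=6)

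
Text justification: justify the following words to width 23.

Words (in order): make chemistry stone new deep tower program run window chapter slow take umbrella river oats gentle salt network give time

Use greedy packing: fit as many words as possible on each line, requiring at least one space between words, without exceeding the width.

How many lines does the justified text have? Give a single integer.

Line 1: ['make', 'chemistry', 'stone'] (min_width=20, slack=3)
Line 2: ['new', 'deep', 'tower', 'program'] (min_width=22, slack=1)
Line 3: ['run', 'window', 'chapter', 'slow'] (min_width=23, slack=0)
Line 4: ['take', 'umbrella', 'river'] (min_width=19, slack=4)
Line 5: ['oats', 'gentle', 'salt'] (min_width=16, slack=7)
Line 6: ['network', 'give', 'time'] (min_width=17, slack=6)
Total lines: 6

Answer: 6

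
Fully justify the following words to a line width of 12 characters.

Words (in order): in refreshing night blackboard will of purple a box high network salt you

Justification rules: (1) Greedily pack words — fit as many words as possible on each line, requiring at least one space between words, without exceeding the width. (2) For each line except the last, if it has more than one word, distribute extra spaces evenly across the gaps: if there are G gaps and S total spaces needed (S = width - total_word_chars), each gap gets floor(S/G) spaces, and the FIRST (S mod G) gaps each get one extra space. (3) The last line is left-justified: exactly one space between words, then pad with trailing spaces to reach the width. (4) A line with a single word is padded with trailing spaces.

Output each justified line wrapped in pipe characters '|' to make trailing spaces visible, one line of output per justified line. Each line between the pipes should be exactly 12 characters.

Answer: |in          |
|refreshing  |
|night       |
|blackboard  |
|will      of|
|purple a box|
|high network|
|salt you    |

Derivation:
Line 1: ['in'] (min_width=2, slack=10)
Line 2: ['refreshing'] (min_width=10, slack=2)
Line 3: ['night'] (min_width=5, slack=7)
Line 4: ['blackboard'] (min_width=10, slack=2)
Line 5: ['will', 'of'] (min_width=7, slack=5)
Line 6: ['purple', 'a', 'box'] (min_width=12, slack=0)
Line 7: ['high', 'network'] (min_width=12, slack=0)
Line 8: ['salt', 'you'] (min_width=8, slack=4)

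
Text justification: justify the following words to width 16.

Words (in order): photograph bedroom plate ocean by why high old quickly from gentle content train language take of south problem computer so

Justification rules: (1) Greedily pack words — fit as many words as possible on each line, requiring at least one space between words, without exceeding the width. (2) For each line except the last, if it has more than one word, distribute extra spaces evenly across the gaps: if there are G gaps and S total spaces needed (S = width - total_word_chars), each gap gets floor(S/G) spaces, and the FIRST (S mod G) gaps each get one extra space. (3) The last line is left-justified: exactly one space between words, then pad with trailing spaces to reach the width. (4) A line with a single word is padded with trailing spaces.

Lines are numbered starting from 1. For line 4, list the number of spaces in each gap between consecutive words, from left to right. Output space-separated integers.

Answer: 1 1

Derivation:
Line 1: ['photograph'] (min_width=10, slack=6)
Line 2: ['bedroom', 'plate'] (min_width=13, slack=3)
Line 3: ['ocean', 'by', 'why'] (min_width=12, slack=4)
Line 4: ['high', 'old', 'quickly'] (min_width=16, slack=0)
Line 5: ['from', 'gentle'] (min_width=11, slack=5)
Line 6: ['content', 'train'] (min_width=13, slack=3)
Line 7: ['language', 'take', 'of'] (min_width=16, slack=0)
Line 8: ['south', 'problem'] (min_width=13, slack=3)
Line 9: ['computer', 'so'] (min_width=11, slack=5)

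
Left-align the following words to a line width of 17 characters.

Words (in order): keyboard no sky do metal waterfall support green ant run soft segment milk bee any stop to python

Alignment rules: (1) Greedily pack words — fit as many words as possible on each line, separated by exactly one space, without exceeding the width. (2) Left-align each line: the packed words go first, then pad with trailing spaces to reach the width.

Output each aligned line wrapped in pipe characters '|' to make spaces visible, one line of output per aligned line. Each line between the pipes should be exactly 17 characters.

Answer: |keyboard no sky  |
|do metal         |
|waterfall support|
|green ant run    |
|soft segment milk|
|bee any stop to  |
|python           |

Derivation:
Line 1: ['keyboard', 'no', 'sky'] (min_width=15, slack=2)
Line 2: ['do', 'metal'] (min_width=8, slack=9)
Line 3: ['waterfall', 'support'] (min_width=17, slack=0)
Line 4: ['green', 'ant', 'run'] (min_width=13, slack=4)
Line 5: ['soft', 'segment', 'milk'] (min_width=17, slack=0)
Line 6: ['bee', 'any', 'stop', 'to'] (min_width=15, slack=2)
Line 7: ['python'] (min_width=6, slack=11)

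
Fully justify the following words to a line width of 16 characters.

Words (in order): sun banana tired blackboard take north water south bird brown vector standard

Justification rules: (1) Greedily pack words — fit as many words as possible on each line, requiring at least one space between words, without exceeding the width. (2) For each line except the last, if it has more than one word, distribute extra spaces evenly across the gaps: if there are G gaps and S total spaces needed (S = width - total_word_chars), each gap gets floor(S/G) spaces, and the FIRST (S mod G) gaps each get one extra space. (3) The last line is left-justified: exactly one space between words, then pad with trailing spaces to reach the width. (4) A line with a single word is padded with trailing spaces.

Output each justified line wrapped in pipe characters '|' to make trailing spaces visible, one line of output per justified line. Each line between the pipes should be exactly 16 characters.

Line 1: ['sun', 'banana', 'tired'] (min_width=16, slack=0)
Line 2: ['blackboard', 'take'] (min_width=15, slack=1)
Line 3: ['north', 'water'] (min_width=11, slack=5)
Line 4: ['south', 'bird', 'brown'] (min_width=16, slack=0)
Line 5: ['vector', 'standard'] (min_width=15, slack=1)

Answer: |sun banana tired|
|blackboard  take|
|north      water|
|south bird brown|
|vector standard |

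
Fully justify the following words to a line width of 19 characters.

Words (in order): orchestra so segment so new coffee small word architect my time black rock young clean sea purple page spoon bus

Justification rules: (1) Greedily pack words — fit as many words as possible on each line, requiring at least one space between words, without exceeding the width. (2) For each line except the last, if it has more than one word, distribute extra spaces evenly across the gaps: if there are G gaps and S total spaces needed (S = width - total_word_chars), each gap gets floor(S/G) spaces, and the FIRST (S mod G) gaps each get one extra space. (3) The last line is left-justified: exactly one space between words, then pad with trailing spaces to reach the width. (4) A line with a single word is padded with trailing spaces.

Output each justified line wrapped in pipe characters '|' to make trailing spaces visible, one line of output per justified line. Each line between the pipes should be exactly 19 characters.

Line 1: ['orchestra', 'so'] (min_width=12, slack=7)
Line 2: ['segment', 'so', 'new'] (min_width=14, slack=5)
Line 3: ['coffee', 'small', 'word'] (min_width=17, slack=2)
Line 4: ['architect', 'my', 'time'] (min_width=17, slack=2)
Line 5: ['black', 'rock', 'young'] (min_width=16, slack=3)
Line 6: ['clean', 'sea', 'purple'] (min_width=16, slack=3)
Line 7: ['page', 'spoon', 'bus'] (min_width=14, slack=5)

Answer: |orchestra        so|
|segment    so   new|
|coffee  small  word|
|architect  my  time|
|black   rock  young|
|clean   sea  purple|
|page spoon bus     |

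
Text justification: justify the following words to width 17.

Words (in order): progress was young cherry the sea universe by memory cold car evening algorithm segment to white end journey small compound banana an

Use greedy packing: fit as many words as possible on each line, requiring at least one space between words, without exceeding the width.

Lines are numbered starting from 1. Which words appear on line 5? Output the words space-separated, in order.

Answer: evening algorithm

Derivation:
Line 1: ['progress', 'was'] (min_width=12, slack=5)
Line 2: ['young', 'cherry', 'the'] (min_width=16, slack=1)
Line 3: ['sea', 'universe', 'by'] (min_width=15, slack=2)
Line 4: ['memory', 'cold', 'car'] (min_width=15, slack=2)
Line 5: ['evening', 'algorithm'] (min_width=17, slack=0)
Line 6: ['segment', 'to', 'white'] (min_width=16, slack=1)
Line 7: ['end', 'journey', 'small'] (min_width=17, slack=0)
Line 8: ['compound', 'banana'] (min_width=15, slack=2)
Line 9: ['an'] (min_width=2, slack=15)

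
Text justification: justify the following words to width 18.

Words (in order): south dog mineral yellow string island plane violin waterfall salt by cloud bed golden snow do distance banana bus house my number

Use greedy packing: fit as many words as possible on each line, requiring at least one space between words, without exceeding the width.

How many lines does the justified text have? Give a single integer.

Line 1: ['south', 'dog', 'mineral'] (min_width=17, slack=1)
Line 2: ['yellow', 'string'] (min_width=13, slack=5)
Line 3: ['island', 'plane'] (min_width=12, slack=6)
Line 4: ['violin', 'waterfall'] (min_width=16, slack=2)
Line 5: ['salt', 'by', 'cloud', 'bed'] (min_width=17, slack=1)
Line 6: ['golden', 'snow', 'do'] (min_width=14, slack=4)
Line 7: ['distance', 'banana'] (min_width=15, slack=3)
Line 8: ['bus', 'house', 'my'] (min_width=12, slack=6)
Line 9: ['number'] (min_width=6, slack=12)
Total lines: 9

Answer: 9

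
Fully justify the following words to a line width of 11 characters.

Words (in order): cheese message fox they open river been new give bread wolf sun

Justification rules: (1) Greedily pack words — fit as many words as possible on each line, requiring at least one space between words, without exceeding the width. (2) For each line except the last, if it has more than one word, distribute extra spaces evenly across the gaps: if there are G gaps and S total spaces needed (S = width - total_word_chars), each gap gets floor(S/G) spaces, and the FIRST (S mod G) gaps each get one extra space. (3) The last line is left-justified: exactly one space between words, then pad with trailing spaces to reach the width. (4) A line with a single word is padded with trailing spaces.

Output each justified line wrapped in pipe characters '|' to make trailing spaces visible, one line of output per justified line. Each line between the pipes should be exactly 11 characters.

Line 1: ['cheese'] (min_width=6, slack=5)
Line 2: ['message', 'fox'] (min_width=11, slack=0)
Line 3: ['they', 'open'] (min_width=9, slack=2)
Line 4: ['river', 'been'] (min_width=10, slack=1)
Line 5: ['new', 'give'] (min_width=8, slack=3)
Line 6: ['bread', 'wolf'] (min_width=10, slack=1)
Line 7: ['sun'] (min_width=3, slack=8)

Answer: |cheese     |
|message fox|
|they   open|
|river  been|
|new    give|
|bread  wolf|
|sun        |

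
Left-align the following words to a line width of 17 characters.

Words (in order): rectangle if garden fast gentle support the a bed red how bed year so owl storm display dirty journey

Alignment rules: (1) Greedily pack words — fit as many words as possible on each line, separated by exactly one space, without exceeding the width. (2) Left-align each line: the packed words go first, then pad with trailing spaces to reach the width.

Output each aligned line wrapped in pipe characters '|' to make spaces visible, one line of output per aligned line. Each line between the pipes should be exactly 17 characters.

Answer: |rectangle if     |
|garden fast      |
|gentle support   |
|the a bed red how|
|bed year so owl  |
|storm display    |
|dirty journey    |

Derivation:
Line 1: ['rectangle', 'if'] (min_width=12, slack=5)
Line 2: ['garden', 'fast'] (min_width=11, slack=6)
Line 3: ['gentle', 'support'] (min_width=14, slack=3)
Line 4: ['the', 'a', 'bed', 'red', 'how'] (min_width=17, slack=0)
Line 5: ['bed', 'year', 'so', 'owl'] (min_width=15, slack=2)
Line 6: ['storm', 'display'] (min_width=13, slack=4)
Line 7: ['dirty', 'journey'] (min_width=13, slack=4)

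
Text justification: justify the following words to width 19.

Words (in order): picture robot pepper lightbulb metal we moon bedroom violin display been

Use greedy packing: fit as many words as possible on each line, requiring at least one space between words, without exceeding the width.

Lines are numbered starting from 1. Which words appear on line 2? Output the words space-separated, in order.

Line 1: ['picture', 'robot'] (min_width=13, slack=6)
Line 2: ['pepper', 'lightbulb'] (min_width=16, slack=3)
Line 3: ['metal', 'we', 'moon'] (min_width=13, slack=6)
Line 4: ['bedroom', 'violin'] (min_width=14, slack=5)
Line 5: ['display', 'been'] (min_width=12, slack=7)

Answer: pepper lightbulb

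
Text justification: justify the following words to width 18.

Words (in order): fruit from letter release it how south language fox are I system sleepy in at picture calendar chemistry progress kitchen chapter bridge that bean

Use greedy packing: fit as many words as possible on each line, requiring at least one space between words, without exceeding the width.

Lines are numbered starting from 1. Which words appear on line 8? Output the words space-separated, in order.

Answer: kitchen chapter

Derivation:
Line 1: ['fruit', 'from', 'letter'] (min_width=17, slack=1)
Line 2: ['release', 'it', 'how'] (min_width=14, slack=4)
Line 3: ['south', 'language', 'fox'] (min_width=18, slack=0)
Line 4: ['are', 'I', 'system'] (min_width=12, slack=6)
Line 5: ['sleepy', 'in', 'at'] (min_width=12, slack=6)
Line 6: ['picture', 'calendar'] (min_width=16, slack=2)
Line 7: ['chemistry', 'progress'] (min_width=18, slack=0)
Line 8: ['kitchen', 'chapter'] (min_width=15, slack=3)
Line 9: ['bridge', 'that', 'bean'] (min_width=16, slack=2)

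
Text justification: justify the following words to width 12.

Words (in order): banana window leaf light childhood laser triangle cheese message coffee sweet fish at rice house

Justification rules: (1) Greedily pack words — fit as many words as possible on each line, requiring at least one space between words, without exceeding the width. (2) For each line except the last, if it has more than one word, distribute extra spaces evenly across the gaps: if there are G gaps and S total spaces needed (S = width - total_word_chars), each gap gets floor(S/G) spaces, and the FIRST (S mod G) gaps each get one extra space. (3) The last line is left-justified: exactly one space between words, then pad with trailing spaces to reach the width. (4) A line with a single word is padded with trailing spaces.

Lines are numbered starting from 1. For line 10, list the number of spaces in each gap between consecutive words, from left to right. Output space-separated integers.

Answer: 1 1

Derivation:
Line 1: ['banana'] (min_width=6, slack=6)
Line 2: ['window', 'leaf'] (min_width=11, slack=1)
Line 3: ['light'] (min_width=5, slack=7)
Line 4: ['childhood'] (min_width=9, slack=3)
Line 5: ['laser'] (min_width=5, slack=7)
Line 6: ['triangle'] (min_width=8, slack=4)
Line 7: ['cheese'] (min_width=6, slack=6)
Line 8: ['message'] (min_width=7, slack=5)
Line 9: ['coffee', 'sweet'] (min_width=12, slack=0)
Line 10: ['fish', 'at', 'rice'] (min_width=12, slack=0)
Line 11: ['house'] (min_width=5, slack=7)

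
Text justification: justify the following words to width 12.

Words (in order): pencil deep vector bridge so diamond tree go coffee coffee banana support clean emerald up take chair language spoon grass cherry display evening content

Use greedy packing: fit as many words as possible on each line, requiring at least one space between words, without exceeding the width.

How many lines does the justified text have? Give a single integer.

Line 1: ['pencil', 'deep'] (min_width=11, slack=1)
Line 2: ['vector'] (min_width=6, slack=6)
Line 3: ['bridge', 'so'] (min_width=9, slack=3)
Line 4: ['diamond', 'tree'] (min_width=12, slack=0)
Line 5: ['go', 'coffee'] (min_width=9, slack=3)
Line 6: ['coffee'] (min_width=6, slack=6)
Line 7: ['banana'] (min_width=6, slack=6)
Line 8: ['support'] (min_width=7, slack=5)
Line 9: ['clean'] (min_width=5, slack=7)
Line 10: ['emerald', 'up'] (min_width=10, slack=2)
Line 11: ['take', 'chair'] (min_width=10, slack=2)
Line 12: ['language'] (min_width=8, slack=4)
Line 13: ['spoon', 'grass'] (min_width=11, slack=1)
Line 14: ['cherry'] (min_width=6, slack=6)
Line 15: ['display'] (min_width=7, slack=5)
Line 16: ['evening'] (min_width=7, slack=5)
Line 17: ['content'] (min_width=7, slack=5)
Total lines: 17

Answer: 17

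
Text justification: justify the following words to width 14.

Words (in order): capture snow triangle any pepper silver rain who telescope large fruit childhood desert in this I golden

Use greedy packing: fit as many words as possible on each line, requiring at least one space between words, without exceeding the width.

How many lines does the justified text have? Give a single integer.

Line 1: ['capture', 'snow'] (min_width=12, slack=2)
Line 2: ['triangle', 'any'] (min_width=12, slack=2)
Line 3: ['pepper', 'silver'] (min_width=13, slack=1)
Line 4: ['rain', 'who'] (min_width=8, slack=6)
Line 5: ['telescope'] (min_width=9, slack=5)
Line 6: ['large', 'fruit'] (min_width=11, slack=3)
Line 7: ['childhood'] (min_width=9, slack=5)
Line 8: ['desert', 'in', 'this'] (min_width=14, slack=0)
Line 9: ['I', 'golden'] (min_width=8, slack=6)
Total lines: 9

Answer: 9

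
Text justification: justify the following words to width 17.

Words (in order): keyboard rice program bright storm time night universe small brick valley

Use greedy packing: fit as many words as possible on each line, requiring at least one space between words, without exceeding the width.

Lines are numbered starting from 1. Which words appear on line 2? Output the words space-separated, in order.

Answer: program bright

Derivation:
Line 1: ['keyboard', 'rice'] (min_width=13, slack=4)
Line 2: ['program', 'bright'] (min_width=14, slack=3)
Line 3: ['storm', 'time', 'night'] (min_width=16, slack=1)
Line 4: ['universe', 'small'] (min_width=14, slack=3)
Line 5: ['brick', 'valley'] (min_width=12, slack=5)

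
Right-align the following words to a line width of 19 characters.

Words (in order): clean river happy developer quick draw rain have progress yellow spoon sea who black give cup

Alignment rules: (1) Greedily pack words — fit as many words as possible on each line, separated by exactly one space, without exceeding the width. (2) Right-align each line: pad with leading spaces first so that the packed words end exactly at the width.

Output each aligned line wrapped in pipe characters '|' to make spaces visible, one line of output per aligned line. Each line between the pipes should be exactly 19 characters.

Line 1: ['clean', 'river', 'happy'] (min_width=17, slack=2)
Line 2: ['developer', 'quick'] (min_width=15, slack=4)
Line 3: ['draw', 'rain', 'have'] (min_width=14, slack=5)
Line 4: ['progress', 'yellow'] (min_width=15, slack=4)
Line 5: ['spoon', 'sea', 'who', 'black'] (min_width=19, slack=0)
Line 6: ['give', 'cup'] (min_width=8, slack=11)

Answer: |  clean river happy|
|    developer quick|
|     draw rain have|
|    progress yellow|
|spoon sea who black|
|           give cup|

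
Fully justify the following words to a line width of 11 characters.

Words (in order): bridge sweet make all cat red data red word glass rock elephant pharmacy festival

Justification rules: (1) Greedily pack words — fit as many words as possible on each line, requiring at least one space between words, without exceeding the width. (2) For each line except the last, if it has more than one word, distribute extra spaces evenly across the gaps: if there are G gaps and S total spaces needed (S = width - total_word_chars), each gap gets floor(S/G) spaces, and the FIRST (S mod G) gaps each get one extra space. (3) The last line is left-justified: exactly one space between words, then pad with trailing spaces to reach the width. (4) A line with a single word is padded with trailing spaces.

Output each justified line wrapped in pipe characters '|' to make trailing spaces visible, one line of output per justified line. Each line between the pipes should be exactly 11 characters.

Answer: |bridge     |
|sweet  make|
|all cat red|
|data    red|
|word  glass|
|rock       |
|elephant   |
|pharmacy   |
|festival   |

Derivation:
Line 1: ['bridge'] (min_width=6, slack=5)
Line 2: ['sweet', 'make'] (min_width=10, slack=1)
Line 3: ['all', 'cat', 'red'] (min_width=11, slack=0)
Line 4: ['data', 'red'] (min_width=8, slack=3)
Line 5: ['word', 'glass'] (min_width=10, slack=1)
Line 6: ['rock'] (min_width=4, slack=7)
Line 7: ['elephant'] (min_width=8, slack=3)
Line 8: ['pharmacy'] (min_width=8, slack=3)
Line 9: ['festival'] (min_width=8, slack=3)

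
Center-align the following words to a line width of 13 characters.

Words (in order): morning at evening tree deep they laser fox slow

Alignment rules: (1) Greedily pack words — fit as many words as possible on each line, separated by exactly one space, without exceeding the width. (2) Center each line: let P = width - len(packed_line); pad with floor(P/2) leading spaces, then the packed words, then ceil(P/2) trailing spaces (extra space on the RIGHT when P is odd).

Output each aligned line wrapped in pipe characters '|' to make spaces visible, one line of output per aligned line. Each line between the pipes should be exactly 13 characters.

Answer: | morning at  |
|evening tree |
|  deep they  |
|  laser fox  |
|    slow     |

Derivation:
Line 1: ['morning', 'at'] (min_width=10, slack=3)
Line 2: ['evening', 'tree'] (min_width=12, slack=1)
Line 3: ['deep', 'they'] (min_width=9, slack=4)
Line 4: ['laser', 'fox'] (min_width=9, slack=4)
Line 5: ['slow'] (min_width=4, slack=9)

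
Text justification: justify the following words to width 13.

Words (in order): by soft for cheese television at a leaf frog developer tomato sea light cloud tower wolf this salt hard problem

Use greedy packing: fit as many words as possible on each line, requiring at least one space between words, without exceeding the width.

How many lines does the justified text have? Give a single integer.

Answer: 10

Derivation:
Line 1: ['by', 'soft', 'for'] (min_width=11, slack=2)
Line 2: ['cheese'] (min_width=6, slack=7)
Line 3: ['television', 'at'] (min_width=13, slack=0)
Line 4: ['a', 'leaf', 'frog'] (min_width=11, slack=2)
Line 5: ['developer'] (min_width=9, slack=4)
Line 6: ['tomato', 'sea'] (min_width=10, slack=3)
Line 7: ['light', 'cloud'] (min_width=11, slack=2)
Line 8: ['tower', 'wolf'] (min_width=10, slack=3)
Line 9: ['this', 'salt'] (min_width=9, slack=4)
Line 10: ['hard', 'problem'] (min_width=12, slack=1)
Total lines: 10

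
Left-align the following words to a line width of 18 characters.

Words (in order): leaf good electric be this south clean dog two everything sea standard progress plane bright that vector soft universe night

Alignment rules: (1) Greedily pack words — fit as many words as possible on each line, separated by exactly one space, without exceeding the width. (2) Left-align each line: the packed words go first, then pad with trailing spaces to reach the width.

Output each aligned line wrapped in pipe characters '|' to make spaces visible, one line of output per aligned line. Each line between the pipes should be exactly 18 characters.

Line 1: ['leaf', 'good', 'electric'] (min_width=18, slack=0)
Line 2: ['be', 'this', 'south'] (min_width=13, slack=5)
Line 3: ['clean', 'dog', 'two'] (min_width=13, slack=5)
Line 4: ['everything', 'sea'] (min_width=14, slack=4)
Line 5: ['standard', 'progress'] (min_width=17, slack=1)
Line 6: ['plane', 'bright', 'that'] (min_width=17, slack=1)
Line 7: ['vector', 'soft'] (min_width=11, slack=7)
Line 8: ['universe', 'night'] (min_width=14, slack=4)

Answer: |leaf good electric|
|be this south     |
|clean dog two     |
|everything sea    |
|standard progress |
|plane bright that |
|vector soft       |
|universe night    |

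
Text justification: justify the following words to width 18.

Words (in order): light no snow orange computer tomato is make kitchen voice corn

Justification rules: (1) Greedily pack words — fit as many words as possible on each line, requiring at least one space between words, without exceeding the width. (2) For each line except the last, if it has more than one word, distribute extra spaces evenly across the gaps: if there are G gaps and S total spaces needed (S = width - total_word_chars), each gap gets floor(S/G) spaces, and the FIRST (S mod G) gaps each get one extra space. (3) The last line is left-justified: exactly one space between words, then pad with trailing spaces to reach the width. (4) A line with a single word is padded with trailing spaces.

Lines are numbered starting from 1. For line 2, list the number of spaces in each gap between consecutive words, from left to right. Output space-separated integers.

Answer: 4

Derivation:
Line 1: ['light', 'no', 'snow'] (min_width=13, slack=5)
Line 2: ['orange', 'computer'] (min_width=15, slack=3)
Line 3: ['tomato', 'is', 'make'] (min_width=14, slack=4)
Line 4: ['kitchen', 'voice', 'corn'] (min_width=18, slack=0)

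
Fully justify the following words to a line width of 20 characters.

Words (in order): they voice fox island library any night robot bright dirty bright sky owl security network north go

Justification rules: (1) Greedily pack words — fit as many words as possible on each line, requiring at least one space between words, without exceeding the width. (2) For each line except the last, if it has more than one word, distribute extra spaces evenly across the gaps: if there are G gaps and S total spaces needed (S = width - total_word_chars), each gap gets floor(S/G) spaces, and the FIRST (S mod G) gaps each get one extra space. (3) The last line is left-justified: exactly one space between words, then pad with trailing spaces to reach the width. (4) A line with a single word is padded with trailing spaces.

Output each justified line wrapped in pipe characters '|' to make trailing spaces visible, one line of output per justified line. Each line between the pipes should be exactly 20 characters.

Answer: |they    voice    fox|
|island  library  any|
|night  robot  bright|
|dirty bright sky owl|
|security     network|
|north go            |

Derivation:
Line 1: ['they', 'voice', 'fox'] (min_width=14, slack=6)
Line 2: ['island', 'library', 'any'] (min_width=18, slack=2)
Line 3: ['night', 'robot', 'bright'] (min_width=18, slack=2)
Line 4: ['dirty', 'bright', 'sky', 'owl'] (min_width=20, slack=0)
Line 5: ['security', 'network'] (min_width=16, slack=4)
Line 6: ['north', 'go'] (min_width=8, slack=12)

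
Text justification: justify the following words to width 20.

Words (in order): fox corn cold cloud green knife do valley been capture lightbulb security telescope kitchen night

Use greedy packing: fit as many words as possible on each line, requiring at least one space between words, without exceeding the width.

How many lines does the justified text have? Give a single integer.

Line 1: ['fox', 'corn', 'cold', 'cloud'] (min_width=19, slack=1)
Line 2: ['green', 'knife', 'do'] (min_width=14, slack=6)
Line 3: ['valley', 'been', 'capture'] (min_width=19, slack=1)
Line 4: ['lightbulb', 'security'] (min_width=18, slack=2)
Line 5: ['telescope', 'kitchen'] (min_width=17, slack=3)
Line 6: ['night'] (min_width=5, slack=15)
Total lines: 6

Answer: 6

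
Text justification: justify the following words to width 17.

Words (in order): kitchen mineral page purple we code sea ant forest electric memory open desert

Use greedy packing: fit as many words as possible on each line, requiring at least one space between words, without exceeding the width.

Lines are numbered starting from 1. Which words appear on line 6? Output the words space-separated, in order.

Answer: desert

Derivation:
Line 1: ['kitchen', 'mineral'] (min_width=15, slack=2)
Line 2: ['page', 'purple', 'we'] (min_width=14, slack=3)
Line 3: ['code', 'sea', 'ant'] (min_width=12, slack=5)
Line 4: ['forest', 'electric'] (min_width=15, slack=2)
Line 5: ['memory', 'open'] (min_width=11, slack=6)
Line 6: ['desert'] (min_width=6, slack=11)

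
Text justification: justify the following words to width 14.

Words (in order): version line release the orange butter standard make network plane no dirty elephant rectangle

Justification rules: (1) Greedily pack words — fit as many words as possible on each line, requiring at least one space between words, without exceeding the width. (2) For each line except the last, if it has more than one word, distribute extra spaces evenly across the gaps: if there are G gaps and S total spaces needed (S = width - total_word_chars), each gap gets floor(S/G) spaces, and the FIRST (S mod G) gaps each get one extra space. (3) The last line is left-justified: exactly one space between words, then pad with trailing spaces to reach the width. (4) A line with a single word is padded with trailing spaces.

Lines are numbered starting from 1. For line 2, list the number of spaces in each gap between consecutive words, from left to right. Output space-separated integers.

Line 1: ['version', 'line'] (min_width=12, slack=2)
Line 2: ['release', 'the'] (min_width=11, slack=3)
Line 3: ['orange', 'butter'] (min_width=13, slack=1)
Line 4: ['standard', 'make'] (min_width=13, slack=1)
Line 5: ['network', 'plane'] (min_width=13, slack=1)
Line 6: ['no', 'dirty'] (min_width=8, slack=6)
Line 7: ['elephant'] (min_width=8, slack=6)
Line 8: ['rectangle'] (min_width=9, slack=5)

Answer: 4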